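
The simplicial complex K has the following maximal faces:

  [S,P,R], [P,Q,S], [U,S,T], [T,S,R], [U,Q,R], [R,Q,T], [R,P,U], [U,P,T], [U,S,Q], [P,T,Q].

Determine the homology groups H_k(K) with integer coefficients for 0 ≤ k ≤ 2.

H_0 ≅ Z,  H_1 ≅ Z/2,  H_2 = 0.

K has 6 vertices, 15 edges, 10 triangles.
rank ∂_0 = 0, rank ∂_1 = 5 ⇒ b_0 = 6 − 0 − 5 = 1; all invariant factors of ∂_1 are 1 so no torsion. So H_0 ≅ Z.
rank ∂_1 = 5, rank ∂_2 = 10 ⇒ b_1 = 15 − 5 − 10 = 0; ∂_2 has invariant factor(s) [2] giving torsion. So H_1 ≅ Z/2.
rank ∂_2 = 10, rank ∂_3 = 0 ⇒ b_2 = 10 − 10 − 0 = 0. So H_2 ≅ 0.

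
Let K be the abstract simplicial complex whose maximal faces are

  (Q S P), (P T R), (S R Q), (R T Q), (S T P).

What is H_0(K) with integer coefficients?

H_0 ≅ Z.

Fix the vertex order P < Q < R < S < T and write every simplex with vertices in increasing order. Then dim K = 2 and the simplices of K are:

  0-simplices (5): P, Q, R, S, T
  1-simplices (10): PQ, PR, PS, PT, QR, QS, QT, RS, RT, ST
  2-simplices (5): PQS, PRT, PST, QRS, QRT

giving chain groups C_0 ≅ Z^5, C_1 ≅ Z^10, C_2 ≅ Z^5.

The boundary map ∂_1: C_1 → C_0 maps an edge to its endpoints' difference, ∂[p,q] = q − p.
The 5×10 boundary matrix has rank 4 and Smith normal form diag(1,1,1,1).

∂_2: C_2 → C_1 maps a triangle to the signed sum of its edges. For instance
  ∂PRT = RT − PT + PR,
  ∂QRT = RT − QT + QR.
As a 10×5 matrix over Z this has rank 5, with invariant factors (1,1,1,1,1).

Reading off H_k = ker ∂_k / im ∂_{k+1}:

  H_0: rank C_0 − rank ∂_1 = 5 − 4 = 1, and the invariant factors of ∂_1 are all 1, so H_0 ≅ Z.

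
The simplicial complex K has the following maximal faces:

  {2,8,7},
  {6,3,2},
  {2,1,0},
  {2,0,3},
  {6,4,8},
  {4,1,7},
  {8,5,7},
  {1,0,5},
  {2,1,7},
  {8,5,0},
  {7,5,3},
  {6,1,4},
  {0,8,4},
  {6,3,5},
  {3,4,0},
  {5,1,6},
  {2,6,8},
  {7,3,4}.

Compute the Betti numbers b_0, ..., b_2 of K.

b_0 = 1, b_1 = 2, b_2 = 1.

We work with the vertex ordering 0 < 1 < 2 < 3 < 4 < 5 < 6 < 7 < 8. The simplices of K, each written with vertices in increasing order, are:

  0-simplices (9): [0], [1], [2], [3], [4], [5], [6], [7], [8]
  1-simplices (27): (27 of them)
  2-simplices (18): [0,1,2], [0,1,5], [0,2,3], [0,3,4], [0,4,8], [0,5,8], [1,2,7], [1,4,6], [1,4,7], [1,5,6], [2,3,6], [2,6,8], [2,7,8], [3,4,7], [3,5,6], [3,5,7], [4,6,8], [5,7,8]

Hence C_0 ≅ Z^9, C_1 ≅ Z^27, C_2 ≅ Z^18.

∂_1: C_1 → C_0 sends each edge [p,q] (with p < q) to q − p.
This gives a 9×27 integer matrix of rank 8; reducing to Smith normal form yields diagonal entries (1,1,1,1,1,1,1,1).

The boundary map ∂_2: C_2 → C_1 maps a triangle to the signed sum of its edges. For instance
  ∂[3,5,7] = [5,7] − [3,7] + [3,5],
  ∂[0,1,5] = [1,5] − [0,5] + [0,1].
The 27×18 boundary matrix has rank 17 and Smith normal form diag(1,1,1,1,1,1,1,1,1,1,1,1,1,1,1,1,1).

Now H_k = ker ∂_k / im ∂_{k+1}, so:

  H_0: rank C_0 − rank ∂_1 = 9 − 8 = 1, and the invariant factors of ∂_1 are all 1, so H_0 ≅ Z.
  H_1: rank ker ∂_1 − rank ∂_2 = (27 − 8) − 17 = 2, and the invariant factors of ∂_2 are all 1, so H_1 ≅ Z^2.
  H_2: rank ker ∂_2 − rank ∂_3 = (18 − 17) − 0 = 1, and there is no ∂_3, so H_2 ≅ Z.

As a check, the Euler characteristic is 9 − 27 + 18 = 0, which agrees with 1 − 2 + 1 = 0.
(K is a triangulation of the torus T^2.)

Hence the Betti numbers are b_0 = 1, b_1 = 2, b_2 = 1.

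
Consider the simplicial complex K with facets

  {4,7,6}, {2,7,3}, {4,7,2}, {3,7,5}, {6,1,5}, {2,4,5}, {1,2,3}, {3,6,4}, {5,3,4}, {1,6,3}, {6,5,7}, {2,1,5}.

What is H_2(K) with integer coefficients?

H_2 ≅ 0.

Take the total order 1 < 2 < 3 < 4 < 5 < 6 < 7 on the vertex set. Then K (dimension 2) consists of the simplices:

  0-simplices (7): [1], [2], [3], [4], [5], [6], [7]
  1-simplices (18): [1,2], [1,3], [1,5], [1,6], [2,3], [2,4], [2,5], [2,7], [3,4], [3,5], [3,6], [3,7], [4,5], [4,6], [4,7], [5,6], [5,7], [6,7]
  2-simplices (12): [1,2,3], [1,2,5], [1,3,6], [1,5,6], [2,3,7], [2,4,5], [2,4,7], [3,4,5], [3,4,6], [3,5,7], [4,6,7], [5,6,7]

so the chain groups are C_0 ≅ Z^7, C_1 ≅ Z^18, C_2 ≅ Z^12.

Boundary ∂_1: C_1 → C_0 maps an edge to its endpoints' difference, ∂[p,q] = q − p. For instance
  ∂[3,4] = [4] − [3].
This gives a 7×18 integer matrix of rank 6; reducing to Smith normal form yields diagonal entries (1,1,1,1,1,1).

The boundary map ∂_2: C_2 → C_1 acts by ∂[p,q,r] = [q,r] − [p,r] + [p,q]. For instance
  ∂[1,5,6] = [5,6] − [1,6] + [1,5],
  ∂[2,3,7] = [3,7] − [2,7] + [2,3].
The 18×12 boundary matrix has rank 12 and Smith normal form diag(1,1,1,1,1,1,1,1,1,1,1,2).

Reading off H_k = ker ∂_k / im ∂_{k+1}:

  H_2: rank ker ∂_2 − rank ∂_3 = (12 − 12) − 0 = 0, and there is no ∂_3, so H_2 = 0.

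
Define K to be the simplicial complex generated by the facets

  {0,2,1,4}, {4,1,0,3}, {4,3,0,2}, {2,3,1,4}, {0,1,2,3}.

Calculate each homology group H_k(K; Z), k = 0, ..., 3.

Fix the vertex order 0 < 1 < 2 < 3 < 4 and write every simplex with vertices in increasing order. Then dim K = 3 and the simplices of K are:

  0-simplices (5): [0], [1], [2], [3], [4]
  1-simplices (10): [0,1], [0,2], [0,3], [0,4], [1,2], [1,3], [1,4], [2,3], [2,4], [3,4]
  2-simplices (10): [0,1,2], [0,1,3], [0,1,4], [0,2,3], [0,2,4], [0,3,4], [1,2,3], [1,2,4], [1,3,4], [2,3,4]
  3-simplices (5): [0,1,2,3], [0,1,2,4], [0,1,3,4], [0,2,3,4], [1,2,3,4]

giving chain groups C_0 ≅ Z^5, C_1 ≅ Z^10, C_2 ≅ Z^10, C_3 ≅ Z^5.

∂_1: C_1 → C_0 is given by ∂[p,q] = [q] − [p].
This gives a 5×10 integer matrix of rank 4; reducing to Smith normal form yields diagonal entries (1,1,1,1).

Boundary ∂_2: C_2 → C_1 maps a triangle to the signed sum of its edges. For instance
  ∂[1,2,3] = [2,3] − [1,3] + [1,2],
  ∂[2,3,4] = [3,4] − [2,4] + [2,3].
The 10×10 boundary matrix has rank 6 and Smith normal form diag(1,1,1,1,1,1).

∂_3: C_3 → C_2 sends each 3-simplex σ to the alternating sum Σ_i (−1)^i (σ with its i-th vertex removed). For instance
  ∂[0,1,3,4] = [1,3,4] − [0,3,4] + [0,1,4] − [0,1,3],
  ∂[1,2,3,4] = [2,3,4] − [1,3,4] + [1,2,4] − [1,2,3].
The resulting 10×5 matrix has rank 4, and its Smith normal form has invariant factors (1,1,1,1).

Now H_k = ker ∂_k / im ∂_{k+1}, so:

  H_0: rank C_0 − rank ∂_1 = 5 − 4 = 1, and the invariant factors of ∂_1 are all 1, so H_0 ≅ Z.
  H_1: rank ker ∂_1 − rank ∂_2 = (10 − 4) − 6 = 0, and the invariant factors of ∂_2 are all 1, so H_1 ≅ 0.
  H_2: rank ker ∂_2 − rank ∂_3 = (10 − 6) − 4 = 0, and the invariant factors of ∂_3 are all 1, so H_2 ≅ 0.
  H_3: rank ker ∂_3 − rank ∂_4 = (5 − 4) − 0 = 1, and there is no ∂_4, so H_3 ≅ Z.

H_0 ≅ Z,  H_1 = 0,  H_2 = 0,  H_3 ≅ Z.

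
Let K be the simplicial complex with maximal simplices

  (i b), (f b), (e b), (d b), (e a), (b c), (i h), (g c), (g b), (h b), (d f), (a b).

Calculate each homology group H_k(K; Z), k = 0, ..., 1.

Fix the vertex order a < b < c < d < e < f < g < h < i and write every simplex with vertices in increasing order. Then dim K = 1 and the simplices of K are:

  0-simplices (9): a, b, c, d, e, f, g, h, i
  1-simplices (12): ab, ae, bc, bd, be, bf, bg, bh, bi, cg, df, hi

Hence C_0 ≅ Z^9, C_1 ≅ Z^12.

The boundary map ∂_1: C_1 → C_0 is given by ∂[p,q] = [q] − [p]. For instance
  ∂ab = b − a.
As a 9×12 matrix over Z this has rank 8, with invariant factors (1,1,1,1,1,1,1,1).

Now H_k = ker ∂_k / im ∂_{k+1}, so:

  H_0: rank C_0 − rank ∂_1 = 9 − 8 = 1, and the invariant factors of ∂_1 are all 1, so H_0 ≅ Z.
  H_1: rank ker ∂_1 − rank ∂_2 = (12 − 8) − 0 = 4, and there is no ∂_2, so H_1 ≅ Z^4.

(K is a triangulation of a wedge of 4 circles.)

H_0 = Z,  H_1 = Z^4.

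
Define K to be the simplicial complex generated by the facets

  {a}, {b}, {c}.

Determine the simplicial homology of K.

H_0 ≅ Z^3.

We work with the vertex ordering a < b < c. The simplices of K, each written with vertices in increasing order, are:

  0-simplices (3): a, b, c

Hence C_0 ≅ Z^3.

From H_k ≅ ker(∂_k) / im(∂_{k+1}) we obtain:

  H_0: rank C_0 − rank ∂_1 = 3 − 0 = 3, and there is no ∂_1, so H_0 ≅ Z^3.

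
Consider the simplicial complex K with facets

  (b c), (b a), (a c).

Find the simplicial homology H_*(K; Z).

We work with the vertex ordering a < b < c. The simplices of K, each written with vertices in increasing order, are:

  0-simplices (3): a, b, c
  1-simplices (3): ab, ac, bc

giving chain groups C_0 ≅ Z^3, C_1 ≅ Z^3.

The boundary map ∂_1: C_1 → C_0 sends each edge [p,q] (with p < q) to q − p. For instance
  ∂ab = b − a.
As a 3×3 matrix over Z this has rank 2, with invariant factors (1,1).

Now H_k = ker ∂_k / im ∂_{k+1}, so:

  H_0: rank C_0 − rank ∂_1 = 3 − 2 = 1, and the invariant factors of ∂_1 are all 1, so H_0 = Z.
  H_1: rank ker ∂_1 − rank ∂_2 = (3 − 2) − 0 = 1, and there is no ∂_2, so H_1 = Z.

(K is a triangulation of the circle S^1.)

H_0 = Z,  H_1 = Z.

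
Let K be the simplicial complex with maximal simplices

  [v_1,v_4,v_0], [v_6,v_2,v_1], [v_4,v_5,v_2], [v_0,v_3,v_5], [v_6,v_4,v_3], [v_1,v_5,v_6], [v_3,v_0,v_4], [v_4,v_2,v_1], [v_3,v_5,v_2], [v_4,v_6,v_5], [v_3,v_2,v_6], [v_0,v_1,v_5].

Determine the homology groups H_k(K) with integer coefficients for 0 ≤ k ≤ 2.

H_0 ≅ Z,  H_1 ≅ Z/2Z,  H_2 = 0.

Order the vertices as v_0 < v_1 < v_2 < v_3 < v_4 < v_5 < v_6. Listing each simplex with vertices in this order, K has dimension 2 with simplices:

  0-simplices (7): [v_0], [v_1], [v_2], [v_3], [v_4], [v_5], [v_6]
  1-simplices (18): (18 of them)
  2-simplices (12): (12 of them)

Hence C_0 ≅ Z^7, C_1 ≅ Z^18, C_2 ≅ Z^12.

∂_1: C_1 → C_0 sends each edge [p,q] (with p < q) to q − p. For instance
  ∂[v_4,v_6] = [v_6] − [v_4].
This gives a 7×18 integer matrix of rank 6; reducing to Smith normal form yields diagonal entries (1,1,1,1,1,1).

∂_2: C_2 → C_1 maps a triangle to the signed sum of its edges. For instance
  ∂[v_2,v_3,v_6] = [v_3,v_6] − [v_2,v_6] + [v_2,v_3],
  ∂[v_0,v_1,v_4] = [v_1,v_4] − [v_0,v_4] + [v_0,v_1].
As a 18×12 matrix over Z this has rank 12, with invariant factors (1,1,1,1,1,1,1,1,1,1,1,2).

Computing H_k = (kernel of ∂_k) / (image of ∂_{k+1}):

  H_0: rank C_0 − rank ∂_1 = 7 − 6 = 1, and the invariant factors of ∂_1 are all 1, so H_0 ≅ Z.
  H_1: rank ker ∂_1 − rank ∂_2 = (18 − 6) − 12 = 0, and ∂_2 has invariant factor 2 > 1, so H_1 ≅ Z/2Z.
  H_2: rank ker ∂_2 − rank ∂_3 = (12 − 12) − 0 = 0, and there is no ∂_3, so H_2 ≅ 0.

(K is a triangulation of the real projective plane RP^2.)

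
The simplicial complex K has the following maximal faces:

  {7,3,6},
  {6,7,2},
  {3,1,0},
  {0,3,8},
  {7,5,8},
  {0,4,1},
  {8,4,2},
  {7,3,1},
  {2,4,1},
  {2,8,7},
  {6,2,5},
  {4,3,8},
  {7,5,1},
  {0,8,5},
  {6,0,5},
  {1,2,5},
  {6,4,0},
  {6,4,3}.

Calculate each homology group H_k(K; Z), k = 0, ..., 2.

Fix the vertex order 0 < 1 < 2 < 3 < 4 < 5 < 6 < 7 < 8 and write every simplex with vertices in increasing order. Then dim K = 2 and the simplices of K are:

  0-simplices (9): [0], [1], [2], [3], [4], [5], [6], [7], [8]
  1-simplices (27): (27 of them)
  2-simplices (18): [0,1,3], [0,1,4], [0,3,8], [0,4,6], [0,5,6], [0,5,8], [1,2,4], [1,2,5], [1,3,7], [1,5,7], [2,4,8], [2,5,6], [2,6,7], [2,7,8], [3,4,6], [3,4,8], [3,6,7], [5,7,8]

giving chain groups C_0 ≅ Z^9, C_1 ≅ Z^27, C_2 ≅ Z^18.

∂_1: C_1 → C_0 sends each edge [p,q] (with p < q) to q − p. For instance
  ∂[1,2] = [2] − [1].
The 9×27 boundary matrix has rank 8 and Smith normal form diag(1,1,1,1,1,1,1,1).

∂_2: C_2 → C_1 maps a triangle to the signed sum of its edges. For instance
  ∂[1,2,4] = [2,4] − [1,4] + [1,2],
  ∂[1,3,7] = [3,7] − [1,7] + [1,3].
As a 27×18 matrix over Z this has rank 18, with invariant factors (1,1,1,1,1,1,1,1,1,1,1,1,1,1,1,1,1,2).

Computing H_k = (kernel of ∂_k) / (image of ∂_{k+1}):

  H_0: rank C_0 − rank ∂_1 = 9 − 8 = 1, and the invariant factors of ∂_1 are all 1, so H_0 ≅ Z.
  H_1: rank ker ∂_1 − rank ∂_2 = (27 − 8) − 18 = 1, and ∂_2 has invariant factor 2 > 1, so H_1 ≅ Z ⊕ Z/2Z.
  H_2: rank ker ∂_2 − rank ∂_3 = (18 − 18) − 0 = 0, and there is no ∂_3, so H_2 ≅ 0.

H_0 ≅ Z,  H_1 ≅ Z ⊕ Z/2Z,  H_2 = 0.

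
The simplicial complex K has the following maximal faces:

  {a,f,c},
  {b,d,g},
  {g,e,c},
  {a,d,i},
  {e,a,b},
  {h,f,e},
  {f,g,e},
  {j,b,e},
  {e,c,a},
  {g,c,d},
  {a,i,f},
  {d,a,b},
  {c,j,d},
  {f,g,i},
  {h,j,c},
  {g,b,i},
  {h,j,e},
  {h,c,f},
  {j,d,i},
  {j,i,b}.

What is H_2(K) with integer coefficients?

H_2 ≅ 0.

K has 10 vertices, 30 edges, 20 triangles.
rank ∂_2 = 20, rank ∂_3 = 0 ⇒ b_2 = 20 − 20 − 0 = 0. So H_2 = 0.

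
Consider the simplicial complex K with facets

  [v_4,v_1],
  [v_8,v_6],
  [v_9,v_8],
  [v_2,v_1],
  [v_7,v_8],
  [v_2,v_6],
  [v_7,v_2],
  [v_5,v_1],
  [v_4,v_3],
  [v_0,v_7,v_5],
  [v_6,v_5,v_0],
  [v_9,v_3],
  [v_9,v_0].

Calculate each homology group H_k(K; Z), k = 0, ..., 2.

K has 10 vertices, 16 edges, 2 triangles.
rank ∂_0 = 0, rank ∂_1 = 9 ⇒ b_0 = 10 − 0 − 9 = 1; all invariant factors of ∂_1 are 1 so no torsion. So H_0 ≅ Z.
rank ∂_1 = 9, rank ∂_2 = 2 ⇒ b_1 = 16 − 9 − 2 = 5; all invariant factors of ∂_2 are 1 so no torsion. So H_1 ≅ Z^5.
rank ∂_2 = 2, rank ∂_3 = 0 ⇒ b_2 = 2 − 2 − 0 = 0. So H_2 ≅ 0.

H_0 ≅ Z,  H_1 ≅ Z^5,  H_2 = 0.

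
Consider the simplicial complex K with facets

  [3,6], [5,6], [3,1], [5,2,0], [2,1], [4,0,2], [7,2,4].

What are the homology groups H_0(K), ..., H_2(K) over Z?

H_0 = Z,  H_1 = Z,  H_2 = 0.

Take the total order 0 < 1 < 2 < 3 < 4 < 5 < 6 < 7 on the vertex set. Then K (dimension 2) consists of the simplices:

  0-simplices (8): [0], [1], [2], [3], [4], [5], [6], [7]
  1-simplices (11): [0,2], [0,4], [0,5], [1,2], [1,3], [2,4], [2,5], [2,7], [3,6], [4,7], [5,6]
  2-simplices (3): [0,2,4], [0,2,5], [2,4,7]

so the chain groups are C_0 ≅ Z^8, C_1 ≅ Z^11, C_2 ≅ Z^3.

The boundary map ∂_1: C_1 → C_0 is given by ∂[p,q] = [q] − [p].
This gives a 8×11 integer matrix of rank 7; reducing to Smith normal form yields diagonal entries (1,1,1,1,1,1,1).

Boundary ∂_2: C_2 → C_1 maps a triangle to the signed sum of its edges. For instance
  ∂[0,2,4] = [2,4] − [0,4] + [0,2],
  ∂[0,2,5] = [2,5] − [0,5] + [0,2].
The resulting 11×3 matrix has rank 3, and its Smith normal form has invariant factors (1,1,1).

From H_k ≅ ker(∂_k) / im(∂_{k+1}) we obtain:

  H_0: rank C_0 − rank ∂_1 = 8 − 7 = 1, and the invariant factors of ∂_1 are all 1, so H_0 = Z.
  H_1: rank ker ∂_1 − rank ∂_2 = (11 − 7) − 3 = 1, and the invariant factors of ∂_2 are all 1, so H_1 = Z.
  H_2: rank ker ∂_2 − rank ∂_3 = (3 − 3) − 0 = 0, and there is no ∂_3, so H_2 = 0.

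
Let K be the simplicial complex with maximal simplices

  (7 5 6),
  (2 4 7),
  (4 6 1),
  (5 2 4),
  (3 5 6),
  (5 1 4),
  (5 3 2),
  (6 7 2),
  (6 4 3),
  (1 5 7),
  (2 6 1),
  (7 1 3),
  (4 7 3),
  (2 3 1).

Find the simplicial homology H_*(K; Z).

H_0 = Z,  H_1 = Z^2,  H_2 = Z.

K has 7 vertices, 21 edges, 14 triangles.
rank ∂_0 = 0, rank ∂_1 = 6 ⇒ b_0 = 7 − 0 − 6 = 1; all invariant factors of ∂_1 are 1 so no torsion. So H_0 = Z.
rank ∂_1 = 6, rank ∂_2 = 13 ⇒ b_1 = 21 − 6 − 13 = 2; all invariant factors of ∂_2 are 1 so no torsion. So H_1 = Z^2.
rank ∂_2 = 13, rank ∂_3 = 0 ⇒ b_2 = 14 − 13 − 0 = 1. So H_2 = Z.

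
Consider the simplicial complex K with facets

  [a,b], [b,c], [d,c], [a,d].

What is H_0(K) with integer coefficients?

Fix the vertex order a < b < c < d and write every simplex with vertices in increasing order. Then dim K = 1 and the simplices of K are:

  0-simplices (4): a, b, c, d
  1-simplices (4): ab, ad, bc, cd

so the chain groups are C_0 ≅ Z^4, C_1 ≅ Z^4.

∂_1: C_1 → C_0 is given by ∂[p,q] = [q] − [p].
This gives a 4×4 integer matrix of rank 3; reducing to Smith normal form yields diagonal entries (1,1,1).

From H_k ≅ ker(∂_k) / im(∂_{k+1}) we obtain:

  H_0: rank C_0 − rank ∂_1 = 4 − 3 = 1, and the invariant factors of ∂_1 are all 1, so H_0 ≅ Z.

(K is a triangulation of the circle S^1.)

H_0 ≅ Z.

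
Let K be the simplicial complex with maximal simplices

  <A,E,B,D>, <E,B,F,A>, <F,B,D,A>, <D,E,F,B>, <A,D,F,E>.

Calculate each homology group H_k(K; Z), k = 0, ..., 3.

H_0 ≅ Z,  H_1 = 0,  H_2 = 0,  H_3 ≅ Z.

Fix the vertex order A < B < D < E < F and write every simplex with vertices in increasing order. Then dim K = 3 and the simplices of K are:

  0-simplices (5): A, B, D, E, F
  1-simplices (10): AB, AD, AE, AF, BD, BE, BF, DE, DF, EF
  2-simplices (10): ABD, ABE, ABF, ADE, ADF, AEF, BDE, BDF, BEF, DEF
  3-simplices (5): ABDE, ABDF, ABEF, ADEF, BDEF

giving chain groups C_0 ≅ Z^5, C_1 ≅ Z^10, C_2 ≅ Z^10, C_3 ≅ Z^5.

Boundary ∂_1: C_1 → C_0 sends each edge [p,q] (with p < q) to q − p. For instance
  ∂BE = E − B.
As a 5×10 matrix over Z this has rank 4, with invariant factors (1,1,1,1).

∂_2: C_2 → C_1 sends each 2-simplex [p,q,r] to [q,r] − [p,r] + [p,q]. For instance
  ∂BDE = DE − BE + BD,
  ∂DEF = EF − DF + DE.
The 10×10 boundary matrix has rank 6 and Smith normal form diag(1,1,1,1,1,1).

Boundary ∂_3: C_3 → C_2 sends each 3-simplex σ to the alternating sum Σ_i (−1)^i (σ with its i-th vertex removed). For instance
  ∂ADEF = DEF − AEF + ADF − ADE,
  ∂ABDF = BDF − ADF + ABF − ABD.
The 10×5 boundary matrix has rank 4 and Smith normal form diag(1,1,1,1).

Computing H_k = (kernel of ∂_k) / (image of ∂_{k+1}):

  H_0: rank C_0 − rank ∂_1 = 5 − 4 = 1, and the invariant factors of ∂_1 are all 1, so H_0 = Z.
  H_1: rank ker ∂_1 − rank ∂_2 = (10 − 4) − 6 = 0, and the invariant factors of ∂_2 are all 1, so H_1 = 0.
  H_2: rank ker ∂_2 − rank ∂_3 = (10 − 6) − 4 = 0, and the invariant factors of ∂_3 are all 1, so H_2 = 0.
  H_3: rank ker ∂_3 − rank ∂_4 = (5 − 4) − 0 = 1, and there is no ∂_4, so H_3 = Z.

As a check, the Euler characteristic is 5 − 10 + 10 − 5 = 0, which agrees with 1 − 0 + 0 − 1 = 0.
(K is a triangulation of the 3-sphere S^3.)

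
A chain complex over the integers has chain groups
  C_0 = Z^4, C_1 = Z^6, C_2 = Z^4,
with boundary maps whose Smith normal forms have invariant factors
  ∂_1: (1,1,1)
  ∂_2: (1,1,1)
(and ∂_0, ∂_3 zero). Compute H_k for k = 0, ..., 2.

H_0: b_0 = 4 − 0 − 3 = 1; torsion from ∂_1 factors > 1: none. So H_0 = Z.
H_1: b_1 = 6 − 3 − 3 = 0; torsion from ∂_2 factors > 1: none. So H_1 = 0.
H_2: b_2 = 4 − 3 − 0 = 1; torsion from ∂_3 factors > 1: none. So H_2 = Z.

H_0 = Z,  H_1 = 0,  H_2 = Z.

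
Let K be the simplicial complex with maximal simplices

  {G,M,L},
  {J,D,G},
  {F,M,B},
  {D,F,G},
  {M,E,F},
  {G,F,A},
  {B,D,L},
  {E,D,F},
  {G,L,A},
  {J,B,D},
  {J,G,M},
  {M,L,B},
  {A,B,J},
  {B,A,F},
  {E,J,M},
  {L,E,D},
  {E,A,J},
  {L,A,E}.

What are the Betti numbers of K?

We work with the vertex ordering A < B < D < E < F < G < J < L < M. The simplices of K, each written with vertices in increasing order, are:

  0-simplices (9): A, B, D, E, F, G, J, L, M
  1-simplices (27): AB, AE, AF, AG, AJ, AL, BD, BF, BJ, BL, BM, DE, DF, DG, DJ, DL, EF, EJ, EL, EM, FG, FM, GJ, GL, GM, JM, LM
  2-simplices (18): ABF, ABJ, AEJ, AEL, AFG, AGL, BDJ, BDL, BFM, BLM, DEF, DEL, DFG, DGJ, EFM, EJM, GJM, GLM

giving chain groups C_0 ≅ Z^9, C_1 ≅ Z^27, C_2 ≅ Z^18.

The boundary map ∂_1: C_1 → C_0 is given by ∂[p,q] = [q] − [p]. For instance
  ∂DG = G − D.
As a 9×27 matrix over Z this has rank 8, with invariant factors (1,1,1,1,1,1,1,1).

∂_2: C_2 → C_1 sends each 2-simplex [p,q,r] to [q,r] − [p,r] + [p,q]. For instance
  ∂EFM = FM − EM + EF,
  ∂GJM = JM − GM + GJ.
This gives a 27×18 integer matrix of rank 17; reducing to Smith normal form yields diagonal entries (1,1,1,1,1,1,1,1,1,1,1,1,1,1,1,1,1).

Computing H_k = (kernel of ∂_k) / (image of ∂_{k+1}):

  H_0: rank C_0 − rank ∂_1 = 9 − 8 = 1, and the invariant factors of ∂_1 are all 1, so H_0 ≅ Z.
  H_1: rank ker ∂_1 − rank ∂_2 = (27 − 8) − 17 = 2, and the invariant factors of ∂_2 are all 1, so H_1 ≅ Z^2.
  H_2: rank ker ∂_2 − rank ∂_3 = (18 − 17) − 0 = 1, and there is no ∂_3, so H_2 ≅ Z.

As a check, the Euler characteristic is 9 − 27 + 18 = 0, which agrees with 1 − 2 + 1 = 0.

Hence the Betti numbers are b_0 = 1, b_1 = 2, b_2 = 1.

b_0 = 1, b_1 = 2, b_2 = 1.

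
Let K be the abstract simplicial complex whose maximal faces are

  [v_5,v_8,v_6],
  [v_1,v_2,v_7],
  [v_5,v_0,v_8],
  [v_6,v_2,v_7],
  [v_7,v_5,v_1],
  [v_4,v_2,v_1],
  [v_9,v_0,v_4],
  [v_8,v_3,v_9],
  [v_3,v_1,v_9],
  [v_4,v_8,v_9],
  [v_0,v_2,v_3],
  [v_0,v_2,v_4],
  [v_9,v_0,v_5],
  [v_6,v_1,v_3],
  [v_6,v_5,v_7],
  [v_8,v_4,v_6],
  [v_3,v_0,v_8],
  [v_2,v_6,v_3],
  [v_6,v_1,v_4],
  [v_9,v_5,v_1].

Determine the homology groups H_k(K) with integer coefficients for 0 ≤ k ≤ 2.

Order the vertices as v_0 < v_1 < v_2 < v_3 < v_4 < v_5 < v_6 < v_7 < v_8 < v_9. Listing each simplex with vertices in this order, K has dimension 2 with simplices:

  0-simplices (10): [v_0], [v_1], [v_2], [v_3], [v_4], [v_5], [v_6], [v_7], [v_8], [v_9]
  1-simplices (30): (30 of them)
  2-simplices (20): (20 of them)

so the chain groups are C_0 ≅ Z^10, C_1 ≅ Z^30, C_2 ≅ Z^20.

∂_1: C_1 → C_0 sends each edge [p,q] (with p < q) to q − p.
As a 10×30 matrix over Z this has rank 9, with invariant factors (1,1,1,1,1,1,1,1,1).

∂_2: C_2 → C_1 maps a triangle to the signed sum of its edges. For instance
  ∂[v_0,v_5,v_9] = [v_5,v_9] − [v_0,v_9] + [v_0,v_5],
  ∂[v_1,v_3,v_9] = [v_3,v_9] − [v_1,v_9] + [v_1,v_3].
As a 30×20 matrix over Z this has rank 20, with invariant factors (1,1,1,1,1,1,1,1,1,1,1,1,1,1,1,1,1,1,1,2).

Now H_k = ker ∂_k / im ∂_{k+1}, so:

  H_0: rank C_0 − rank ∂_1 = 10 − 9 = 1, and the invariant factors of ∂_1 are all 1, so H_0 ≅ Z.
  H_1: rank ker ∂_1 − rank ∂_2 = (30 − 9) − 20 = 1, and ∂_2 has invariant factor 2 > 1, so H_1 ≅ Z ⊕ Z/2Z.
  H_2: rank ker ∂_2 − rank ∂_3 = (20 − 20) − 0 = 0, and there is no ∂_3, so H_2 ≅ 0.

As a check, the Euler characteristic is 10 − 30 + 20 = 0, which agrees with 1 − 1 + 0 = 0.

H_0 = Z,  H_1 = Z ⊕ Z/2Z,  H_2 = 0.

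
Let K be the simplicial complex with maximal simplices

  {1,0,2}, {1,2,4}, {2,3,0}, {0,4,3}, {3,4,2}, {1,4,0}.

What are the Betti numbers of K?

K has 5 vertices, 9 edges, 6 triangles.
rank ∂_0 = 0, rank ∂_1 = 4 ⇒ b_0 = 5 − 0 − 4 = 1; all invariant factors of ∂_1 are 1 so no torsion. So H_0 ≅ Z.
rank ∂_1 = 4, rank ∂_2 = 5 ⇒ b_1 = 9 − 4 − 5 = 0; all invariant factors of ∂_2 are 1 so no torsion. So H_1 ≅ 0.
rank ∂_2 = 5, rank ∂_3 = 0 ⇒ b_2 = 6 − 5 − 0 = 1. So H_2 ≅ Z.

b_0 = 1, b_1 = 0, b_2 = 1.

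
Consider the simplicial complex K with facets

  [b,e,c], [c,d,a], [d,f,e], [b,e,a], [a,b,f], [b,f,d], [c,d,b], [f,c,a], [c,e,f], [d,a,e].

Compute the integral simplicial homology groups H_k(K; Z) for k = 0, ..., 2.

Fix the vertex order a < b < c < d < e < f and write every simplex with vertices in increasing order. Then dim K = 2 and the simplices of K are:

  0-simplices (6): a, b, c, d, e, f
  1-simplices (15): ab, ac, ad, ae, af, bc, bd, be, bf, cd, ce, cf, de, df, ef
  2-simplices (10): abe, abf, acd, acf, ade, bcd, bce, bdf, cef, def

so the chain groups are C_0 ≅ Z^6, C_1 ≅ Z^15, C_2 ≅ Z^10.

The boundary map ∂_1: C_1 → C_0 maps an edge to its endpoints' difference, ∂[p,q] = q − p.
As a 6×15 matrix over Z this has rank 5, with invariant factors (1,1,1,1,1).

∂_2: C_2 → C_1 maps a triangle to the signed sum of its edges. For instance
  ∂acf = cf − af + ac,
  ∂acd = cd − ad + ac.
The resulting 15×10 matrix has rank 10, and its Smith normal form has invariant factors (1,1,1,1,1,1,1,1,1,2).

Reading off H_k = ker ∂_k / im ∂_{k+1}:

  H_0: rank C_0 − rank ∂_1 = 6 − 5 = 1, and the invariant factors of ∂_1 are all 1, so H_0 = Z.
  H_1: rank ker ∂_1 − rank ∂_2 = (15 − 5) − 10 = 0, and ∂_2 has invariant factor 2 > 1, so H_1 = Z/2.
  H_2: rank ker ∂_2 − rank ∂_3 = (10 − 10) − 0 = 0, and there is no ∂_3, so H_2 = 0.

H_0 = Z,  H_1 = Z/2,  H_2 = 0.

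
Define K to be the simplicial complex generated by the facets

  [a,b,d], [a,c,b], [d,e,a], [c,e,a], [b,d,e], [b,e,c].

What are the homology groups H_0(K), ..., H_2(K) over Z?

Take the total order a < b < c < d < e on the vertex set. Then K (dimension 2) consists of the simplices:

  0-simplices (5): a, b, c, d, e
  1-simplices (9): ab, ac, ad, ae, bc, bd, be, ce, de
  2-simplices (6): abc, abd, ace, ade, bce, bde

so the chain groups are C_0 ≅ Z^5, C_1 ≅ Z^9, C_2 ≅ Z^6.

Boundary ∂_1: C_1 → C_0 maps an edge to its endpoints' difference, ∂[p,q] = q − p. For instance
  ∂bc = c − b.
The 5×9 boundary matrix has rank 4 and Smith normal form diag(1,1,1,1).

The boundary map ∂_2: C_2 → C_1 sends each 2-simplex [p,q,r] to [q,r] − [p,r] + [p,q]. For instance
  ∂ace = ce − ae + ac,
  ∂bde = de − be + bd.
The 9×6 boundary matrix has rank 5 and Smith normal form diag(1,1,1,1,1).

From H_k ≅ ker(∂_k) / im(∂_{k+1}) we obtain:

  H_0: rank C_0 − rank ∂_1 = 5 − 4 = 1, and the invariant factors of ∂_1 are all 1, so H_0 ≅ Z.
  H_1: rank ker ∂_1 − rank ∂_2 = (9 − 4) − 5 = 0, and the invariant factors of ∂_2 are all 1, so H_1 ≅ 0.
  H_2: rank ker ∂_2 − rank ∂_3 = (6 − 5) − 0 = 1, and there is no ∂_3, so H_2 ≅ Z.

H_0 = Z,  H_1 = 0,  H_2 = Z.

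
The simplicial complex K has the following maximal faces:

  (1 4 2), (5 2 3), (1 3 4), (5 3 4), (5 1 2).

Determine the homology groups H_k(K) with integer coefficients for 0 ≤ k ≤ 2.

H_0 = Z,  H_1 = Z,  H_2 = 0.

Fix the vertex order 1 < 2 < 3 < 4 < 5 and write every simplex with vertices in increasing order. Then dim K = 2 and the simplices of K are:

  0-simplices (5): [1], [2], [3], [4], [5]
  1-simplices (10): [1,2], [1,3], [1,4], [1,5], [2,3], [2,4], [2,5], [3,4], [3,5], [4,5]
  2-simplices (5): [1,2,4], [1,2,5], [1,3,4], [2,3,5], [3,4,5]

so the chain groups are C_0 ≅ Z^5, C_1 ≅ Z^10, C_2 ≅ Z^5.

∂_1: C_1 → C_0 maps an edge to its endpoints' difference, ∂[p,q] = q − p.
The 5×10 boundary matrix has rank 4 and Smith normal form diag(1,1,1,1).

Boundary ∂_2: C_2 → C_1 sends each 2-simplex [p,q,r] to [q,r] − [p,r] + [p,q]. For instance
  ∂[2,3,5] = [3,5] − [2,5] + [2,3],
  ∂[1,3,4] = [3,4] − [1,4] + [1,3].
As a 10×5 matrix over Z this has rank 5, with invariant factors (1,1,1,1,1).

Reading off H_k = ker ∂_k / im ∂_{k+1}:

  H_0: rank C_0 − rank ∂_1 = 5 − 4 = 1, and the invariant factors of ∂_1 are all 1, so H_0 = Z.
  H_1: rank ker ∂_1 − rank ∂_2 = (10 − 4) − 5 = 1, and the invariant factors of ∂_2 are all 1, so H_1 = Z.
  H_2: rank ker ∂_2 − rank ∂_3 = (5 − 5) − 0 = 0, and there is no ∂_3, so H_2 = 0.

(K is a triangulation of the Möbius band.)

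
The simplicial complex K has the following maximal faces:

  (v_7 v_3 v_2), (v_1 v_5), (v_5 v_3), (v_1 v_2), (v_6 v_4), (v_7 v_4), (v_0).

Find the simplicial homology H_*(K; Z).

K has 8 vertices, 8 edges, 1 triangle.
rank ∂_0 = 0, rank ∂_1 = 6 ⇒ b_0 = 8 − 0 − 6 = 2; all invariant factors of ∂_1 are 1 so no torsion. So H_0 = Z^2.
rank ∂_1 = 6, rank ∂_2 = 1 ⇒ b_1 = 8 − 6 − 1 = 1; all invariant factors of ∂_2 are 1 so no torsion. So H_1 = Z.
rank ∂_2 = 1, rank ∂_3 = 0 ⇒ b_2 = 1 − 1 − 0 = 0. So H_2 = 0.

H_0 = Z^2,  H_1 = Z,  H_2 = 0.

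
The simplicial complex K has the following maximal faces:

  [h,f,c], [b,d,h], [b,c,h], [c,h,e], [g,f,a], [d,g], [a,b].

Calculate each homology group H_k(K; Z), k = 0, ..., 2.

K has 8 vertices, 14 edges, 5 triangles.
rank ∂_0 = 0, rank ∂_1 = 7 ⇒ b_0 = 8 − 0 − 7 = 1; all invariant factors of ∂_1 are 1 so no torsion. So H_0 = Z.
rank ∂_1 = 7, rank ∂_2 = 5 ⇒ b_1 = 14 − 7 − 5 = 2; all invariant factors of ∂_2 are 1 so no torsion. So H_1 = Z^2.
rank ∂_2 = 5, rank ∂_3 = 0 ⇒ b_2 = 5 − 5 − 0 = 0. So H_2 = 0.

H_0 = Z,  H_1 = Z^2,  H_2 = 0.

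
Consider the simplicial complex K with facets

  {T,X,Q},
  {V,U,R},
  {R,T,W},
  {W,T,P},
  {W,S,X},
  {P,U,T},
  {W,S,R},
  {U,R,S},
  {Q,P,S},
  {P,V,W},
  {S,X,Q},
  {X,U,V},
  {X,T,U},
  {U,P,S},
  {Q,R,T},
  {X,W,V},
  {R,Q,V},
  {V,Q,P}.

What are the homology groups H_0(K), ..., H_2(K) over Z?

Fix the vertex order P < Q < R < S < T < U < V < W < X and write every simplex with vertices in increasing order. Then dim K = 2 and the simplices of K are:

  0-simplices (9): P, Q, R, S, T, U, V, W, X
  1-simplices (27): PQ, PS, PT, PU, PV, PW, QR, QS, QT, QV, QX, RS, RT, RU, RV, RW, SU, SW, SX, TU, TW, TX, UV, UX, VW, VX, WX
  2-simplices (18): PQS, PQV, PSU, PTU, PTW, PVW, QRT, QRV, QSX, QTX, RSU, RSW, RTW, RUV, SWX, TUX, UVX, VWX

so the chain groups are C_0 ≅ Z^9, C_1 ≅ Z^27, C_2 ≅ Z^18.

∂_1: C_1 → C_0 is given by ∂[p,q] = [q] − [p]. For instance
  ∂PT = T − P.
This gives a 9×27 integer matrix of rank 8; reducing to Smith normal form yields diagonal entries (1,1,1,1,1,1,1,1).

The boundary map ∂_2: C_2 → C_1 maps a triangle to the signed sum of its edges. For instance
  ∂QRT = RT − QT + QR,
  ∂RSU = SU − RU + RS.
The resulting 27×18 matrix has rank 17, and its Smith normal form has invariant factors (1,1,1,1,1,1,1,1,1,1,1,1,1,1,1,1,1).

From H_k ≅ ker(∂_k) / im(∂_{k+1}) we obtain:

  H_0: rank C_0 − rank ∂_1 = 9 − 8 = 1, and the invariant factors of ∂_1 are all 1, so H_0 ≅ Z.
  H_1: rank ker ∂_1 − rank ∂_2 = (27 − 8) − 17 = 2, and the invariant factors of ∂_2 are all 1, so H_1 ≅ Z^2.
  H_2: rank ker ∂_2 − rank ∂_3 = (18 − 17) − 0 = 1, and there is no ∂_3, so H_2 ≅ Z.

(K is a triangulation of the torus T^2.)

H_0 ≅ Z,  H_1 ≅ Z^2,  H_2 ≅ Z.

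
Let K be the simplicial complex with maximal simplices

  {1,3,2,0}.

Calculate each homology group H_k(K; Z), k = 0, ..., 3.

H_0 ≅ Z,  H_1 = 0,  H_2 = 0,  H_3 = 0.

Take the total order 0 < 1 < 2 < 3 on the vertex set. Then K (dimension 3) consists of the simplices:

  0-simplices (4): [0], [1], [2], [3]
  1-simplices (6): [0,1], [0,2], [0,3], [1,2], [1,3], [2,3]
  2-simplices (4): [0,1,2], [0,1,3], [0,2,3], [1,2,3]
  3-simplices (1): [0,1,2,3]

giving chain groups C_0 ≅ Z^4, C_1 ≅ Z^6, C_2 ≅ Z^4, C_3 ≅ Z^1.

The boundary map ∂_1: C_1 → C_0 maps an edge to its endpoints' difference, ∂[p,q] = q − p. For instance
  ∂[2,3] = [3] − [2].
The 4×6 boundary matrix has rank 3 and Smith normal form diag(1,1,1).

Boundary ∂_2: C_2 → C_1 maps a triangle to the signed sum of its edges. For instance
  ∂[1,2,3] = [2,3] − [1,3] + [1,2],
  ∂[0,1,3] = [1,3] − [0,3] + [0,1].
As a 6×4 matrix over Z this has rank 3, with invariant factors (1,1,1).

Boundary ∂_3: C_3 → C_2 sends each 3-simplex σ to the alternating sum Σ_i (−1)^i (σ with its i-th vertex removed). For instance
  ∂[0,1,2,3] = [1,2,3] − [0,2,3] + [0,1,3] − [0,1,2].
As a 4×1 matrix over Z this has rank 1, with invariant factors (1).

From H_k ≅ ker(∂_k) / im(∂_{k+1}) we obtain:

  H_0: rank C_0 − rank ∂_1 = 4 − 3 = 1, and the invariant factors of ∂_1 are all 1, so H_0 = Z.
  H_1: rank ker ∂_1 − rank ∂_2 = (6 − 3) − 3 = 0, and the invariant factors of ∂_2 are all 1, so H_1 = 0.
  H_2: rank ker ∂_2 − rank ∂_3 = (4 − 3) − 1 = 0, and the invariant factors of ∂_3 are all 1, so H_2 = 0.
  H_3: rank ker ∂_3 − rank ∂_4 = (1 − 1) − 0 = 0, and there is no ∂_4, so H_3 = 0.

As a check, the Euler characteristic is 4 − 6 + 4 − 1 = 1, which agrees with 1 − 0 + 0 − 0 = 1.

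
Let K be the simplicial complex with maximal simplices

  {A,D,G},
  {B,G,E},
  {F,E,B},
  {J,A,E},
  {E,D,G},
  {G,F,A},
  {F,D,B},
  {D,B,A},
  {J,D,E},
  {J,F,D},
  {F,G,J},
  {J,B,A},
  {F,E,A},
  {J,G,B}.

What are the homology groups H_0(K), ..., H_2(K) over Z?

Fix the vertex order A < B < D < E < F < G < J and write every simplex with vertices in increasing order. Then dim K = 2 and the simplices of K are:

  0-simplices (7): A, B, D, E, F, G, J
  1-simplices (21): AB, AD, AE, AF, AG, AJ, BD, BE, BF, BG, BJ, DE, DF, DG, DJ, EF, EG, EJ, FG, FJ, GJ
  2-simplices (14): ABD, ABJ, ADG, AEF, AEJ, AFG, BDF, BEF, BEG, BGJ, DEG, DEJ, DFJ, FGJ

giving chain groups C_0 ≅ Z^7, C_1 ≅ Z^21, C_2 ≅ Z^14.

The boundary map ∂_1: C_1 → C_0 sends each edge [p,q] (with p < q) to q − p. For instance
  ∂AG = G − A.
The resulting 7×21 matrix has rank 6, and its Smith normal form has invariant factors (1,1,1,1,1,1).

∂_2: C_2 → C_1 acts by ∂[p,q,r] = [q,r] − [p,r] + [p,q]. For instance
  ∂DFJ = FJ − DJ + DF,
  ∂BEG = EG − BG + BE.
This gives a 21×14 integer matrix of rank 13; reducing to Smith normal form yields diagonal entries (1,1,1,1,1,1,1,1,1,1,1,1,1).

From H_k ≅ ker(∂_k) / im(∂_{k+1}) we obtain:

  H_0: rank C_0 − rank ∂_1 = 7 − 6 = 1, and the invariant factors of ∂_1 are all 1, so H_0 ≅ Z.
  H_1: rank ker ∂_1 − rank ∂_2 = (21 − 6) − 13 = 2, and the invariant factors of ∂_2 are all 1, so H_1 ≅ Z^2.
  H_2: rank ker ∂_2 − rank ∂_3 = (14 − 13) − 0 = 1, and there is no ∂_3, so H_2 ≅ Z.

H_0 = Z,  H_1 = Z^2,  H_2 = Z.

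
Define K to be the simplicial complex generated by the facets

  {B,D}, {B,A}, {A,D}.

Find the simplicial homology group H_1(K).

We work with the vertex ordering A < B < D. The simplices of K, each written with vertices in increasing order, are:

  0-simplices (3): A, B, D
  1-simplices (3): AB, AD, BD

giving chain groups C_0 ≅ Z^3, C_1 ≅ Z^3.

The boundary map ∂_1: C_1 → C_0 maps an edge to its endpoints' difference, ∂[p,q] = q − p.
This gives a 3×3 integer matrix of rank 2; reducing to Smith normal form yields diagonal entries (1,1).

From H_k ≅ ker(∂_k) / im(∂_{k+1}) we obtain:

  H_1: rank ker ∂_1 − rank ∂_2 = (3 − 2) − 0 = 1, and there is no ∂_2, so H_1 = Z.

H_1 ≅ Z.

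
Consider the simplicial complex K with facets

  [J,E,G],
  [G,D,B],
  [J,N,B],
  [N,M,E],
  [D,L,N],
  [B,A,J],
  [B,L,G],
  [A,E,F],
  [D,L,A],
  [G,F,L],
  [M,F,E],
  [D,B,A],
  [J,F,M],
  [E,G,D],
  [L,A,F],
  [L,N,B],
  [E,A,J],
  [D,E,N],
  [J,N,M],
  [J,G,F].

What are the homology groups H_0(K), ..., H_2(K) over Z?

Take the total order A < B < D < E < F < G < J < L < M < N on the vertex set. Then K (dimension 2) consists of the simplices:

  0-simplices (10): A, B, D, E, F, G, J, L, M, N
  1-simplices (30): AB, AD, AE, AF, AJ, AL, BD, BG, BJ, BL, BN, DE, DG, DL, DN, EF, EG, EJ, EM, EN, FG, FJ, FL, FM, GJ, GL, JM, JN, LN, MN
  2-simplices (20): ABD, ABJ, ADL, AEF, AEJ, AFL, BDG, BGL, BJN, BLN, DEG, DEN, DLN, EFM, EGJ, EMN, FGJ, FGL, FJM, JMN

Hence C_0 ≅ Z^10, C_1 ≅ Z^30, C_2 ≅ Z^20.

The boundary map ∂_1: C_1 → C_0 sends each edge [p,q] (with p < q) to q − p. For instance
  ∂AJ = J − A.
As a 10×30 matrix over Z this has rank 9, with invariant factors (1,1,1,1,1,1,1,1,1).

Boundary ∂_2: C_2 → C_1 sends each 2-simplex [p,q,r] to [q,r] − [p,r] + [p,q]. For instance
  ∂ABJ = BJ − AJ + AB,
  ∂DEG = EG − DG + DE.
The 30×20 boundary matrix has rank 20 and Smith normal form diag(1,1,1,1,1,1,1,1,1,1,1,1,1,1,1,1,1,1,1,2).

From H_k ≅ ker(∂_k) / im(∂_{k+1}) we obtain:

  H_0: rank C_0 − rank ∂_1 = 10 − 9 = 1, and the invariant factors of ∂_1 are all 1, so H_0 ≅ Z.
  H_1: rank ker ∂_1 − rank ∂_2 = (30 − 9) − 20 = 1, and ∂_2 has invariant factor 2 > 1, so H_1 ≅ Z ⊕ Z/2Z.
  H_2: rank ker ∂_2 − rank ∂_3 = (20 − 20) − 0 = 0, and there is no ∂_3, so H_2 ≅ 0.

As a check, the Euler characteristic is 10 − 30 + 20 = 0, which agrees with 1 − 1 + 0 = 0.

H_0 = Z,  H_1 = Z ⊕ Z/2Z,  H_2 = 0.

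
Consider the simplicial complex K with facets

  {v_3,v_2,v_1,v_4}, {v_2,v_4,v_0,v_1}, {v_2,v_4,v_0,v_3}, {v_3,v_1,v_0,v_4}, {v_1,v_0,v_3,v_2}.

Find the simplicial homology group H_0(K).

We work with the vertex ordering v_0 < v_1 < v_2 < v_3 < v_4. The simplices of K, each written with vertices in increasing order, are:

  0-simplices (5): [v_0], [v_1], [v_2], [v_3], [v_4]
  1-simplices (10): [v_0,v_1], [v_0,v_2], [v_0,v_3], [v_0,v_4], [v_1,v_2], [v_1,v_3], [v_1,v_4], [v_2,v_3], [v_2,v_4], [v_3,v_4]
  2-simplices (10): [v_0,v_1,v_2], [v_0,v_1,v_3], [v_0,v_1,v_4], [v_0,v_2,v_3], [v_0,v_2,v_4], [v_0,v_3,v_4], [v_1,v_2,v_3], [v_1,v_2,v_4], [v_1,v_3,v_4], [v_2,v_3,v_4]
  3-simplices (5): [v_0,v_1,v_2,v_3], [v_0,v_1,v_2,v_4], [v_0,v_1,v_3,v_4], [v_0,v_2,v_3,v_4], [v_1,v_2,v_3,v_4]

giving chain groups C_0 ≅ Z^5, C_1 ≅ Z^10, C_2 ≅ Z^10, C_3 ≅ Z^5.

∂_1: C_1 → C_0 maps an edge to its endpoints' difference, ∂[p,q] = q − p.
The 5×10 boundary matrix has rank 4 and Smith normal form diag(1,1,1,1).

The boundary map ∂_2: C_2 → C_1 maps a triangle to the signed sum of its edges. For instance
  ∂[v_2,v_3,v_4] = [v_3,v_4] − [v_2,v_4] + [v_2,v_3],
  ∂[v_1,v_3,v_4] = [v_3,v_4] − [v_1,v_4] + [v_1,v_3].
The resulting 10×10 matrix has rank 6, and its Smith normal form has invariant factors (1,1,1,1,1,1).

∂_3: C_3 → C_2 sends each 3-simplex σ to the alternating sum Σ_i (−1)^i (σ with its i-th vertex removed). For instance
  ∂[v_0,v_1,v_2,v_4] = [v_1,v_2,v_4] − [v_0,v_2,v_4] + [v_0,v_1,v_4] − [v_0,v_1,v_2],
  ∂[v_1,v_2,v_3,v_4] = [v_2,v_3,v_4] − [v_1,v_3,v_4] + [v_1,v_2,v_4] − [v_1,v_2,v_3].
This gives a 10×5 integer matrix of rank 4; reducing to Smith normal form yields diagonal entries (1,1,1,1).

From H_k ≅ ker(∂_k) / im(∂_{k+1}) we obtain:

  H_0: rank C_0 − rank ∂_1 = 5 − 4 = 1, and the invariant factors of ∂_1 are all 1, so H_0 = Z.

H_0 = Z.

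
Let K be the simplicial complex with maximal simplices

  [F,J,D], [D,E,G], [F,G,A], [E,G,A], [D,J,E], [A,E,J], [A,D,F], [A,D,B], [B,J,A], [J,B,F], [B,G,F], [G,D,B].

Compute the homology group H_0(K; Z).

H_0 = Z.

Order the vertices as A < B < D < E < F < G < J. Listing each simplex with vertices in this order, K has dimension 2 with simplices:

  0-simplices (7): A, B, D, E, F, G, J
  1-simplices (18): AB, AD, AE, AF, AG, AJ, BD, BF, BG, BJ, DE, DF, DG, DJ, EG, EJ, FG, FJ
  2-simplices (12): ABD, ABJ, ADF, AEG, AEJ, AFG, BDG, BFG, BFJ, DEG, DEJ, DFJ

Hence C_0 ≅ Z^7, C_1 ≅ Z^18, C_2 ≅ Z^12.

∂_1: C_1 → C_0 sends each edge [p,q] (with p < q) to q − p. For instance
  ∂AD = D − A.
The 7×18 boundary matrix has rank 6 and Smith normal form diag(1,1,1,1,1,1).

∂_2: C_2 → C_1 sends each 2-simplex [p,q,r] to [q,r] − [p,r] + [p,q]. For instance
  ∂ABJ = BJ − AJ + AB,
  ∂DFJ = FJ − DJ + DF.
The 18×12 boundary matrix has rank 12 and Smith normal form diag(1,1,1,1,1,1,1,1,1,1,1,2).

Now H_k = ker ∂_k / im ∂_{k+1}, so:

  H_0: rank C_0 − rank ∂_1 = 7 − 6 = 1, and the invariant factors of ∂_1 are all 1, so H_0 = Z.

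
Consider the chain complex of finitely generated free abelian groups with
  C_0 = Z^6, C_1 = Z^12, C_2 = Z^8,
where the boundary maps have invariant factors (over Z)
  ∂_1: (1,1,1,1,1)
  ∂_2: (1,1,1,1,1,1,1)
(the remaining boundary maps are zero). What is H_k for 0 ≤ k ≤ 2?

H_0: b_0 = 6 − 0 − 5 = 1; torsion from ∂_1 factors > 1: none. So H_0 ≅ Z.
H_1: b_1 = 12 − 5 − 7 = 0; torsion from ∂_2 factors > 1: none. So H_1 ≅ 0.
H_2: b_2 = 8 − 7 − 0 = 1; torsion from ∂_3 factors > 1: none. So H_2 ≅ Z.

H_0 ≅ Z,  H_1 = 0,  H_2 ≅ Z.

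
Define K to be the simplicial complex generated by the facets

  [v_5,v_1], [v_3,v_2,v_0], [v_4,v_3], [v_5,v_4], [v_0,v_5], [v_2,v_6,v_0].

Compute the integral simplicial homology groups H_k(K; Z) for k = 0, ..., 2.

Take the total order v_0 < v_1 < v_2 < v_3 < v_4 < v_5 < v_6 on the vertex set. Then K (dimension 2) consists of the simplices:

  0-simplices (7): [v_0], [v_1], [v_2], [v_3], [v_4], [v_5], [v_6]
  1-simplices (9): [v_0,v_2], [v_0,v_3], [v_0,v_5], [v_0,v_6], [v_1,v_5], [v_2,v_3], [v_2,v_6], [v_3,v_4], [v_4,v_5]
  2-simplices (2): [v_0,v_2,v_3], [v_0,v_2,v_6]

giving chain groups C_0 ≅ Z^7, C_1 ≅ Z^9, C_2 ≅ Z^2.

The boundary map ∂_1: C_1 → C_0 is given by ∂[p,q] = [q] − [p]. For instance
  ∂[v_3,v_4] = [v_4] − [v_3].
The 7×9 boundary matrix has rank 6 and Smith normal form diag(1,1,1,1,1,1).

∂_2: C_2 → C_1 maps a triangle to the signed sum of its edges. For instance
  ∂[v_0,v_2,v_3] = [v_2,v_3] − [v_0,v_3] + [v_0,v_2],
  ∂[v_0,v_2,v_6] = [v_2,v_6] − [v_0,v_6] + [v_0,v_2].
The resulting 9×2 matrix has rank 2, and its Smith normal form has invariant factors (1,1).

From H_k ≅ ker(∂_k) / im(∂_{k+1}) we obtain:

  H_0: rank C_0 − rank ∂_1 = 7 − 6 = 1, and the invariant factors of ∂_1 are all 1, so H_0 ≅ Z.
  H_1: rank ker ∂_1 − rank ∂_2 = (9 − 6) − 2 = 1, and the invariant factors of ∂_2 are all 1, so H_1 ≅ Z.
  H_2: rank ker ∂_2 − rank ∂_3 = (2 − 2) − 0 = 0, and there is no ∂_3, so H_2 ≅ 0.

H_0 ≅ Z,  H_1 ≅ Z,  H_2 = 0.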